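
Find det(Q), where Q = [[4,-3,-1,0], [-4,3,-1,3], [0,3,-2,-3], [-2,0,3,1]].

42

Expand along row 1 (it has 1 zero):
  + (4) · M_11   where M_11 = det([3 -1 3; 3 -2 -3; 0 3 1]) = 51
  − (-3) · M_12   where M_12 = det([-4 -1 3; 0 -2 -3; -2 3 1]) = -46
  + (-1) · M_13   where M_13 = det([-4 3 3; 0 3 -3; -2 0 1]) = 24
det = (+1)·(4)·(51) + (-1)·(-3)·(-46) + (+1)·(-1)·(24) = 42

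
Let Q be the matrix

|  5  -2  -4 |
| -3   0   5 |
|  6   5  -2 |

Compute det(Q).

Expand along row 2:
  − (-3) · |-2 -4; 5 -2| = −(-3)·(4 − (-20)) = 72
  − 5 · |5 -2; 6 5| = −5·(25 − (-12)) = -185
Sum: (72) + (-185) = -113

-113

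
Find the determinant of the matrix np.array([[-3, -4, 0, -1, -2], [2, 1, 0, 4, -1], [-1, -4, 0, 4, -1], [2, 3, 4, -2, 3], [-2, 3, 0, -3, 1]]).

The determinant is 500.

Expand along column 3 (it has 4 zeros):
  − (4) · M_43   where M_43 = det([-3 -4 -1 -2; 2 1 4 -1; -1 -4 4 -1; -2 3 -3 1]) = -125
det = (-1)·(4)·(-125) = 500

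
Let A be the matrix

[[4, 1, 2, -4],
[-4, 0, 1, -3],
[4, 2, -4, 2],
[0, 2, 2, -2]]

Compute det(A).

The determinant is -224.

Expand along row 2 (it has 1 zero):
  − (-4) · M_21   where M_21 = det([1 2 -4; 2 -4 2; 2 2 -2]) = -28
  − (1) · M_23   where M_23 = det([4 1 -4; 4 2 2; 0 2 -2]) = -56
  + (-3) · M_24   where M_24 = det([4 1 2; 4 2 -4; 0 2 2]) = 56
det = (-1)·(-4)·(-28) + (-1)·(1)·(-56) + (+1)·(-3)·(56) = -224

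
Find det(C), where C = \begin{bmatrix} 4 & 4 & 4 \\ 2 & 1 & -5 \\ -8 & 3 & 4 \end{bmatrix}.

260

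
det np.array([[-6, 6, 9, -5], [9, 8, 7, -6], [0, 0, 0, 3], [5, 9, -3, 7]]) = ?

Expand along row 3 (it has 3 zeros):
  − (3) · M_34   where M_34 = det([-6 6 9; 9 8 7; 5 9 -3]) = 1263
det = (-1)·(3)·(1263) = -3789

-3789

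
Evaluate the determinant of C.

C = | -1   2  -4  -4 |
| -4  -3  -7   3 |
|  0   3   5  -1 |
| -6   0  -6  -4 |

-436

Expand along row 3 (it has 1 zero):
  − (3) · M_32   where M_32 = det([-1 -4 -4; -4 -7 3; -6 -6 -4]) = 162
  + (5) · M_33   where M_33 = det([-1 2 -4; -4 -3 3; -6 0 -4]) = -8
  − (-1) · M_34   where M_34 = det([-1 2 -4; -4 -3 -7; -6 0 -6]) = 90
det = (-1)·(3)·(162) + (+1)·(5)·(-8) + (-1)·(-1)·(90) = -436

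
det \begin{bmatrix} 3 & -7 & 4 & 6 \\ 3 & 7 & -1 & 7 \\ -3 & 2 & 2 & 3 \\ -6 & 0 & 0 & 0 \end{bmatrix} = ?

The determinant is 1122.

Expand along row 4 (it has 3 zeros):
  − (-6) · M_41   where M_41 = det([-7 4 6; 7 -1 7; 2 2 3]) = 187
det = (-1)·(-6)·(187) = 1122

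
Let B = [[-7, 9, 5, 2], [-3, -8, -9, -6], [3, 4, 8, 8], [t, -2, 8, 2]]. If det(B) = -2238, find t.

Expanding along the row containing t, det(B) is linear in t: det(B) = (72)·t + (-2814).
Set (72)·t + (-2814) = -2238  ⇒  (72)·t = 576  ⇒  t = 8.

8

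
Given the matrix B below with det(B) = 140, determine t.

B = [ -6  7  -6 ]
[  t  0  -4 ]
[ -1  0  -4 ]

Expanding along the column containing t, det(B) is linear in t: det(B) = (28)·t + (28).
Set (28)·t + (28) = 140  ⇒  (28)·t = 112  ⇒  t = 4.

4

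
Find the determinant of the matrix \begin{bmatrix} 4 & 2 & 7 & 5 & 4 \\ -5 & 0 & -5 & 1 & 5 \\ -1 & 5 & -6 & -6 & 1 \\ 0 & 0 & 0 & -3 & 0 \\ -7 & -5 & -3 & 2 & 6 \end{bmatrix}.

Expand along row 4 (it has 4 zeros):
  + (-3) · M_44   where M_44 = det([4 2 7 4; -5 0 -5 5; -1 5 -6 1; -7 -5 -3 6]) = -75
det = (+1)·(-3)·(-75) = 225

The determinant is 225.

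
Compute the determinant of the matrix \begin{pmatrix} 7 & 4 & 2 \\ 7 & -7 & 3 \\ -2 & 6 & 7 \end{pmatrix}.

Expand along column 1:
  + 7 · |-7 3; 6 7| = 7·(-49 − 18) = -469
  − 7 · |4 2; 6 7| = −7·(28 − 12) = -112
  + (-2) · |4 2; -7 3| = (-2)·(12 − (-14)) = -52
Sum: (-469) + (-112) + (-52) = -633

The determinant is -633.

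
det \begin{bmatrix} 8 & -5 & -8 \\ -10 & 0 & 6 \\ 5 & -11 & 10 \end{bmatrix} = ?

-1002

Expand along row 2:
  − (-10) · |-5 -8; -11 10| = −(-10)·(-50 − 88) = -1380
  − 6 · |8 -5; 5 -11| = −6·(-88 − (-25)) = 378
Sum: (-1380) + (378) = -1002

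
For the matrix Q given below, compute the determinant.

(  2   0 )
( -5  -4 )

det(Q) = 2·(-4) − 0·(-5) = -8 − 0 = -8

The determinant is -8.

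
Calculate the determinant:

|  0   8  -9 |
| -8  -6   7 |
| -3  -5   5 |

The determinant is -46.

Expand along column 1:
  − (-8) · |8 -9; -5 5| = −(-8)·(40 − 45) = -40
  + (-3) · |8 -9; -6 7| = (-3)·(56 − 54) = -6
Sum: (-40) + (-6) = -46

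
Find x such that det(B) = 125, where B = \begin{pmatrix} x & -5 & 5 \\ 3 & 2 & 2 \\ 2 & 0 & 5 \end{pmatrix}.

x = 9

Expanding along the column containing x, det(B) is linear in x: det(B) = (10)·x + (35).
Set (10)·x + (35) = 125  ⇒  (10)·x = 90  ⇒  x = 9.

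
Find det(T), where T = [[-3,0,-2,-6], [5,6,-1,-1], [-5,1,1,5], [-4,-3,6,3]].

Expand along row 1 (it has 1 zero):
  + (-3) · M_11   where M_11 = det([6 -1 -1; 1 1 5; -3 6 3]) = -153
  + (-2) · M_13   where M_13 = det([5 6 -1; -5 1 5; -4 -3 3]) = 41
  − (-6) · M_14   where M_14 = det([5 6 -1; -5 1 1; -4 -3 6]) = 182
det = (+1)·(-3)·(-153) + (+1)·(-2)·(41) + (-1)·(-6)·(182) = 1469

The determinant is 1469.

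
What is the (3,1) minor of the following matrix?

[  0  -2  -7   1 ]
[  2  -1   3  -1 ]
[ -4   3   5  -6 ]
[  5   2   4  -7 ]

Delete row 3 and column 1; the remaining 3×3 submatrix is [-2 -7 1; -1 3 -1; 2 4 -7].
Its determinant is 87.

87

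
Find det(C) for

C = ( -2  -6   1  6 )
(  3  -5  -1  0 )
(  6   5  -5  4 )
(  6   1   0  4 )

det(C) = -1678

Expand along row 2 (it has 1 zero):
  − (3) · M_21   where M_21 = det([-6 1 6; 5 -5 4; 1 0 4]) = 134
  + (-5) · M_22   where M_22 = det([-2 1 6; 6 -5 4; 6 0 4]) = 220
  − (-1) · M_23   where M_23 = det([-2 -6 6; 6 5 4; 6 1 4]) = -176
det = (-1)·(3)·(134) + (+1)·(-5)·(220) + (-1)·(-1)·(-176) = -1678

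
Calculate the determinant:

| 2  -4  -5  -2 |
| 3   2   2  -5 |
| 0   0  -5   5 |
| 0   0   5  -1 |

The matrix is block upper-triangular with a 2×2 block and a 2×2 block on the diagonal, so its determinant equals the product of the determinants of the diagonal blocks.
det of the 2×2 block = 16
det of the 2×2 block = -20
det = (16)·(-20) = -320

-320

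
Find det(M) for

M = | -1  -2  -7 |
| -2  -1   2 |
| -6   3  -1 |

117

Expand along row 1:
  + (-1) · |-1 2; 3 -1| = (-1)·(1 − 6) = 5
  − (-2) · |-2 2; -6 -1| = −(-2)·(2 − (-12)) = 28
  + (-7) · |-2 -1; -6 3| = (-7)·(-6 − 6) = 84
Sum: (5) + (28) + (84) = 117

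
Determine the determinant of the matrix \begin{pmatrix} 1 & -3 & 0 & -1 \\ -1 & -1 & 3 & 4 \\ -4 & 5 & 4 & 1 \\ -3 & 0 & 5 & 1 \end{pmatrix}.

14

Expand along row 1 (it has 1 zero):
  + (1) · M_11   where M_11 = det([-1 3 4; 5 4 1; 0 5 1]) = 86
  − (-3) · M_12   where M_12 = det([-1 3 4; -4 4 1; -3 5 1]) = -28
  − (-1) · M_14   where M_14 = det([-1 -1 3; -4 5 4; -3 0 5]) = 12
det = (+1)·(1)·(86) + (-1)·(-3)·(-28) + (-1)·(-1)·(12) = 14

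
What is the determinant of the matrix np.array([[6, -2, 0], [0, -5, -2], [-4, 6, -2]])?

Expand along row 1:
  + 6 · |-5 -2; 6 -2| = 6·(10 − (-12)) = 132
  − (-2) · |0 -2; -4 -2| = −(-2)·(0 − 8) = -16
Sum: (132) + (-16) = 116

116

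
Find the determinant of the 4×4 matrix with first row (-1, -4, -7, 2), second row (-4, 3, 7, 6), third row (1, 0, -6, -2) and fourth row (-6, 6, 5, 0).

The determinant is -880.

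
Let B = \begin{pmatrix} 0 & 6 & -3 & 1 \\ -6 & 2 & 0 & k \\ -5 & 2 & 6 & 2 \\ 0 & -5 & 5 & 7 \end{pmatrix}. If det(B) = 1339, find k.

k = -3

Expanding along the row containing k, det(B) is linear in k: det(B) = (75)·k + (1564).
Set (75)·k + (1564) = 1339  ⇒  (75)·k = -225  ⇒  k = -3.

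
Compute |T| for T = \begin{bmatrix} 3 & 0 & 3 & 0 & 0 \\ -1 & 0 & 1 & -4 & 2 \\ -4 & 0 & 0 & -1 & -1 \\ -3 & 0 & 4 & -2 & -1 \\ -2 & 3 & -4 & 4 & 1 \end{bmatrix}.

The determinant is -72.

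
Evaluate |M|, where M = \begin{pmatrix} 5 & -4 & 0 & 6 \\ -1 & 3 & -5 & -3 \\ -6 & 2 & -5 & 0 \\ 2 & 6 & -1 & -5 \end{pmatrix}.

Expand along row 1 (it has 1 zero):
  + (5) · M_11   where M_11 = det([3 -5 -3; 2 -5 0; 6 -1 -5]) = -59
  − (-4) · M_12   where M_12 = det([-1 -5 -3; -6 -5 0; 2 -1 -5]) = 77
  − (6) · M_14   where M_14 = det([-1 3 -5; -6 2 -5; 2 6 -1]) = 124
det = (+1)·(5)·(-59) + (-1)·(-4)·(77) + (-1)·(6)·(124) = -731

The determinant is -731.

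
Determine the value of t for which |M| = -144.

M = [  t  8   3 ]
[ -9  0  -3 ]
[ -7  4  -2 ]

-5

Expanding along the column containing t, det(M) is linear in t: det(M) = (12)·t + (-84).
Set (12)·t + (-84) = -144  ⇒  (12)·t = -60  ⇒  t = -5.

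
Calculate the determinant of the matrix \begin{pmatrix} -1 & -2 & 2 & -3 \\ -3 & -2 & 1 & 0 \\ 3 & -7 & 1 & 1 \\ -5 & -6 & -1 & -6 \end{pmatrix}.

Expand along row 2 (it has 1 zero):
  − (-3) · M_21   where M_21 = det([-2 2 -3; -7 1 1; -6 -1 -6]) = -125
  + (-2) · M_22   where M_22 = det([-1 2 -3; 3 1 1; -5 -1 -6]) = 25
  − (1) · M_23   where M_23 = det([-1 -2 -3; 3 -7 1; -5 -6 -6]) = 85
det = (-1)·(-3)·(-125) + (+1)·(-2)·(25) + (-1)·(1)·(85) = -510

The determinant is -510.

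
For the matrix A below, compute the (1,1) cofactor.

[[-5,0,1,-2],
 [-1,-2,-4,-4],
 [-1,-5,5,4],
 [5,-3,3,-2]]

Delete row 1 and column 1; the remaining 3×3 submatrix is [-2 -4 -4; -5 5 4; -3 3 -2].
Its determinant is 132.
The cofactor carries sign (−1)^(1+1) = +1, so C_{1,1} = +(132) = 132.

132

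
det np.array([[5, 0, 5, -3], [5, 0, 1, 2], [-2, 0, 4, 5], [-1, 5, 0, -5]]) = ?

-1130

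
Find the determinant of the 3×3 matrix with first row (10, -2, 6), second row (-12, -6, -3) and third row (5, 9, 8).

-840

Expand along row 1:
  + 10 · |-6 -3; 9 8| = 10·(-48 − (-27)) = -210
  − (-2) · |-12 -3; 5 8| = −(-2)·(-96 − (-15)) = -162
  + 6 · |-12 -6; 5 9| = 6·(-108 − (-30)) = -468
Sum: (-210) + (-162) + (-468) = -840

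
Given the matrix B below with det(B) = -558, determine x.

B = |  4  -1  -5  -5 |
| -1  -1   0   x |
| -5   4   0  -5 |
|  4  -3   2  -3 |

Expanding along the column containing x, det(B) is linear in x: det(B) = (27)·x + (-450).
Set (27)·x + (-450) = -558  ⇒  (27)·x = -108  ⇒  x = -4.

-4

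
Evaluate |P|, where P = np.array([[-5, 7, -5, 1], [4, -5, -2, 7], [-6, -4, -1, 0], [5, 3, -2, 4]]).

Expand along row 3 (it has 1 zero):
  + (-6) · M_31   where M_31 = det([7 -5 1; -5 -2 7; 3 -2 4]) = -147
  − (-4) · M_32   where M_32 = det([-5 -5 1; 4 -2 7; 5 -2 4]) = -123
  + (-1) · M_33   where M_33 = det([-5 7 1; 4 -5 7; 5 3 4]) = 375
det = (+1)·(-6)·(-147) + (-1)·(-4)·(-123) + (+1)·(-1)·(375) = 15

15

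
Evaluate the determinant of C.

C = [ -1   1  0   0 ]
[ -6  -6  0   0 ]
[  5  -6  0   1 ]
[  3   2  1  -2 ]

C is block lower-triangular with a 2×2 block and a 2×2 block on the diagonal, so its determinant equals the product of the determinants of the diagonal blocks.
det of the 2×2 block = 12
det of the 2×2 block = -1
det = (12)·(-1) = -12

-12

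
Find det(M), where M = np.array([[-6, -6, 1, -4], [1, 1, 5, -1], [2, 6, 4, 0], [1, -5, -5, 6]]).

480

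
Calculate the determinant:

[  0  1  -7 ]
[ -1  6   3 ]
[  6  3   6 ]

297

Expand along row 1:
  − 1 · |-1 3; 6 6| = −1·(-6 − 18) = 24
  + (-7) · |-1 6; 6 3| = (-7)·(-3 − 36) = 273
Sum: (24) + (273) = 297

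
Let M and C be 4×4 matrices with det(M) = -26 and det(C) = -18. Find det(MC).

468

det(MC) = det(M)·det(C) = (-26)·(-18) = 468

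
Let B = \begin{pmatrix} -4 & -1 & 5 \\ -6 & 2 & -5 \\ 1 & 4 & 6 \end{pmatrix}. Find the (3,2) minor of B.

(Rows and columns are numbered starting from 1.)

Delete row 3 and column 2; the remaining 2×2 submatrix is [-4 5; -6 -5].
Its determinant is (-4)·(-5) − 5·(-6) = 50.

50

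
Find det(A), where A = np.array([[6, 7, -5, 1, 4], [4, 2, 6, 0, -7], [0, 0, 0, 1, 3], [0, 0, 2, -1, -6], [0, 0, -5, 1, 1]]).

det(A) = -304

A is block upper-triangular with a 2×2 block and a 3×3 block on the diagonal, so its determinant equals the product of the determinants of the diagonal blocks.
det of the 2×2 block = -16
det of the 3×3 block = 19
det = (-16)·(19) = -304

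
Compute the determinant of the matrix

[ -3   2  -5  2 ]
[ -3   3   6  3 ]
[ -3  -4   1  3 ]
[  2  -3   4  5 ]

Expand along row 1:
  + (-3) · M_11   where M_11 = det([3 6 3; -4 1 3; -3 4 5]) = 6
  − (2) · M_12   where M_12 = det([-3 6 3; -3 1 3; 2 4 5]) = 105
  + (-5) · M_13   where M_13 = det([-3 3 3; -3 -4 3; 2 -3 5]) = 147
  − (2) · M_14   where M_14 = det([-3 3 6; -3 -4 1; 2 -3 4]) = 183
det = (+1)·(-3)·(6) + (-1)·(2)·(105) + (+1)·(-5)·(147) + (-1)·(2)·(183) = -1329

The determinant is -1329.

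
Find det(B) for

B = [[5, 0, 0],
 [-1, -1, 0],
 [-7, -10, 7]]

B is lower triangular, so det(B) is the product of the diagonal entries:
det = (5) · (-1) · (7) = -35

det(B) = -35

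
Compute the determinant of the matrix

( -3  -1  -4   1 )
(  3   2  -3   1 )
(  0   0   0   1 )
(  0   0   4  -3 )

The determinant is 12.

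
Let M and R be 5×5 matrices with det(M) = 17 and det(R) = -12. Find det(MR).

The determinant is -204.

det(MR) = det(M)·det(R) = (17)·(-12) = -204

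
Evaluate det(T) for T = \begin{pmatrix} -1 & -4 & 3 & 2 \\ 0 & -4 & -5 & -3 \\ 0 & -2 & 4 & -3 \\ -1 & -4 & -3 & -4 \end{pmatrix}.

Expand along column 1 (it has 2 zeros):
  + (-1) · M_11   where M_11 = det([-4 -5 -3; -2 4 -3; -4 -3 -4]) = 14
  − (-1) · M_41   where M_41 = det([-4 3 2; -4 -5 -3; -2 4 -3]) = -178
det = (+1)·(-1)·(14) + (-1)·(-1)·(-178) = -192

-192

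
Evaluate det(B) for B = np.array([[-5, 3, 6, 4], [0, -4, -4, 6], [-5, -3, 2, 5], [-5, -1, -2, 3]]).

Expand along row 2 (it has 1 zero):
  + (-4) · M_22   where M_22 = det([-5 6 4; -5 2 5; -5 -2 3]) = -60
  − (-4) · M_23   where M_23 = det([-5 3 4; -5 -3 5; -5 -1 3]) = -50
  + (6) · M_24   where M_24 = det([-5 3 6; -5 -3 2; -5 -1 -2]) = -160
det = (+1)·(-4)·(-60) + (-1)·(-4)·(-50) + (+1)·(6)·(-160) = -920

The determinant is -920.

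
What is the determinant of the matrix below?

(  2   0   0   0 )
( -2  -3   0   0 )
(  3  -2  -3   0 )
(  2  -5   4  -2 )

The determinant is -36.

The matrix is lower triangular, so the determinant is the product of the diagonal entries:
det = (2) · (-3) · (-3) · (-2) = -36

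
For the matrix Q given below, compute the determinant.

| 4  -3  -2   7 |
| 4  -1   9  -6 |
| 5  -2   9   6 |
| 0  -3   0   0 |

Expand along row 4 (it has 3 zeros):
  + (-3) · M_42   where M_42 = det([4 -2 7; 4 9 -6; 5 9 6]) = 477
det = (+1)·(-3)·(477) = -1431

The determinant is -1431.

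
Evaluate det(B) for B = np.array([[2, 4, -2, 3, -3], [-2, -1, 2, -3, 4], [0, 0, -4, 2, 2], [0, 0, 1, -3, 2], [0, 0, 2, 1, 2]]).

B is block upper-triangular with a 2×2 block and a 3×3 block on the diagonal, so its determinant equals the product of the determinants of the diagonal blocks.
det of the 2×2 block = 6
det of the 3×3 block = 50
det = (6)·(50) = 300

300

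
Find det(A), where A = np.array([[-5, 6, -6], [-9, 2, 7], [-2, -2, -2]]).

-374

Expand along row 1:
  + (-5) · |2 7; -2 -2| = (-5)·(-4 − (-14)) = -50
  − 6 · |-9 7; -2 -2| = −6·(18 − (-14)) = -192
  + (-6) · |-9 2; -2 -2| = (-6)·(18 − (-4)) = -132
Sum: (-50) + (-192) + (-132) = -374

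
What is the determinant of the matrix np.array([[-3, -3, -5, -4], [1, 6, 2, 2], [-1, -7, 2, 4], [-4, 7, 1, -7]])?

The determinant is 829.

Expand along row 1:
  + (-3) · M_11   where M_11 = det([6 2 2; -7 2 4; 7 1 -7]) = -192
  − (-3) · M_12   where M_12 = det([1 2 2; -1 2 4; -4 1 -7]) = -50
  + (-5) · M_13   where M_13 = det([1 6 2; -1 -7 4; -4 7 -7]) = -187
  − (-4) · M_14   where M_14 = det([1 6 2; -1 -7 2; -4 7 1]) = -133
det = (+1)·(-3)·(-192) + (-1)·(-3)·(-50) + (+1)·(-5)·(-187) + (-1)·(-4)·(-133) = 829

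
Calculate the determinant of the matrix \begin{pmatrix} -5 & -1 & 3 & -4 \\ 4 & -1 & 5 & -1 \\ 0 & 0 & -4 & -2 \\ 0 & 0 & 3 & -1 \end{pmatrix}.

90

The matrix is block upper-triangular with a 2×2 block and a 2×2 block on the diagonal, so its determinant equals the product of the determinants of the diagonal blocks.
det of the 2×2 block = 9
det of the 2×2 block = 10
det = (9)·(10) = 90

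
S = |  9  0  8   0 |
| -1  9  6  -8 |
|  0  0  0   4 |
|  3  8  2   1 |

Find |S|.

2200

Expand along row 3 (it has 3 zeros):
  − (4) · M_34   where M_34 = det([9 0 8; -1 9 6; 3 8 2]) = -550
det = (-1)·(4)·(-550) = 2200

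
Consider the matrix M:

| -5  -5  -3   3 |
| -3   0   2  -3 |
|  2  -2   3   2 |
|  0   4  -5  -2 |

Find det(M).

det(M) = 30

Expand along row 2 (it has 1 zero):
  − (-3) · M_21   where M_21 = det([-5 -3 3; -2 3 2; 4 -5 -2]) = -38
  − (2) · M_23   where M_23 = det([-5 -5 3; 2 -2 2; 0 4 -2]) = 24
  + (-3) · M_24   where M_24 = det([-5 -5 -3; 2 -2 3; 0 4 -5]) = -64
det = (-1)·(-3)·(-38) + (-1)·(2)·(24) + (+1)·(-3)·(-64) = 30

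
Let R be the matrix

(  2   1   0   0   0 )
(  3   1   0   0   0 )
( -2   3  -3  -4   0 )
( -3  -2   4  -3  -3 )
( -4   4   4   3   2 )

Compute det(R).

The determinant is -71.

R is block lower-triangular with a 2×2 block and a 3×3 block on the diagonal, so its determinant equals the product of the determinants of the diagonal blocks.
det of the 2×2 block = -1
det of the 3×3 block = 71
det = (-1)·(71) = -71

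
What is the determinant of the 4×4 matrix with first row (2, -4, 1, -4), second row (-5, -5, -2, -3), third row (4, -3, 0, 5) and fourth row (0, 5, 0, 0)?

Expand along row 4 (it has 3 zeros):
  + (5) · M_42   where M_42 = det([2 1 -4; -5 -2 -3; 4 0 5]) = -39
det = (+1)·(5)·(-39) = -195

-195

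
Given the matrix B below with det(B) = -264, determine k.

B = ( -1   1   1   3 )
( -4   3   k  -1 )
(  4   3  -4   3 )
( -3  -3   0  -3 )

k = -2

Expanding along the row containing k, det(B) is linear in k: det(B) = (6)·k + (-252).
Set (6)·k + (-252) = -264  ⇒  (6)·k = -12  ⇒  k = -2.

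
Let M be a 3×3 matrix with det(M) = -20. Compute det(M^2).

det(M^2) = (det M)^2 = (-20)^2 = 400

400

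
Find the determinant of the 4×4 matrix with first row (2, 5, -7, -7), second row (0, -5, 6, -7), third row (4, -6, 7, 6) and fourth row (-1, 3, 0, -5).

1606

Expand along row 2 (it has 1 zero):
  + (-5) · M_22   where M_22 = det([2 -7 -7; 4 7 6; -1 0 -5]) = -217
  − (6) · M_23   where M_23 = det([2 5 -7; 4 -6 6; -1 3 -5]) = 52
  + (-7) · M_24   where M_24 = det([2 5 -7; 4 -6 7; -1 3 0]) = -119
det = (+1)·(-5)·(-217) + (-1)·(6)·(52) + (+1)·(-7)·(-119) = 1606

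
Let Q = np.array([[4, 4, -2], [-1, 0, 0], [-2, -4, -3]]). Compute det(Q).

Expand along row 2:
  − (-1) · |4 -2; -4 -3| = −(-1)·(-12 − 8) = -20

The determinant is -20.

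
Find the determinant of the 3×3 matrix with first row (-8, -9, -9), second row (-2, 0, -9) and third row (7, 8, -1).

153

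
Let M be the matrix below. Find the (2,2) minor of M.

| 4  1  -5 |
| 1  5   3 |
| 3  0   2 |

Delete row 2 and column 2; the remaining 2×2 submatrix is [4 -5; 3 2].
Its determinant is 4·2 − (-5)·3 = 23.

23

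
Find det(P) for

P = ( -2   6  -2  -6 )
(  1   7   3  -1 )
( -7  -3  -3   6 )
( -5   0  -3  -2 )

Expand along row 4 (it has 1 zero):
  − (-5) · M_41   where M_41 = det([6 -2 -6; 7 3 -1; -3 -3 6]) = 240
  − (-3) · M_43   where M_43 = det([-2 6 -6; 1 7 -1; -7 -3 6]) = -348
  + (-2) · M_44   where M_44 = det([-2 6 -2; 1 7 3; -7 -3 -3]) = -176
det = (-1)·(-5)·(240) + (-1)·(-3)·(-348) + (+1)·(-2)·(-176) = 508

The determinant is 508.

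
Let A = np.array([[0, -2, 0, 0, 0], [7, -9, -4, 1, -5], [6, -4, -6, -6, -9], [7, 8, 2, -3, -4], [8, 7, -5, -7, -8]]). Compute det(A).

Expand along row 1 (it has 4 zeros):
  − (-2) · M_12   where M_12 = det([7 -4 1 -5; 6 -6 -6 -9; 7 2 -3 -4; 8 -5 -7 -8]) = 720
det = (-1)·(-2)·(720) = 1440

det(A) = 1440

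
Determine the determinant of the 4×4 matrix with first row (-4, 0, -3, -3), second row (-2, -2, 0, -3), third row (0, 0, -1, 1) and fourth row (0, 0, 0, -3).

24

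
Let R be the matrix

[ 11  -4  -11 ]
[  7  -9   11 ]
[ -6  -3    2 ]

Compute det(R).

det(R) = 1310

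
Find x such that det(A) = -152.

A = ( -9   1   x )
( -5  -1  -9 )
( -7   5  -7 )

-9

Expanding along the column containing x, det(A) is linear in x: det(A) = (-32)·x + (-440).
Set (-32)·x + (-440) = -152  ⇒  (-32)·x = 288  ⇒  x = -9.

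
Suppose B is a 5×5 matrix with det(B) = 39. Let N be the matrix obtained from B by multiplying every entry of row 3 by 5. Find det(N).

195

Scaling one row by 5 multiplies the determinant by 5.
det(N) = (5)·(39) = 195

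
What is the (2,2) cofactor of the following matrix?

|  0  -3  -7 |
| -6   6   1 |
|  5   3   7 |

Delete row 2 and column 2; the remaining 2×2 submatrix is [0 -7; 5 7].
Its determinant is 0·7 − (-7)·5 = 35.
The cofactor carries sign (−1)^(2+2) = +1, so C_{2,2} = +(35) = 35.

The cofactor is 35.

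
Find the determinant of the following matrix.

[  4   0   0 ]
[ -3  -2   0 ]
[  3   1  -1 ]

The determinant is 8.

The matrix is lower triangular, so the determinant is the product of the diagonal entries:
det = (4) · (-2) · (-1) = 8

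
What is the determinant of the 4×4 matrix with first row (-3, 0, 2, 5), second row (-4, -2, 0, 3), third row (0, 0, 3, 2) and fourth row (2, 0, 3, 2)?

44

Expand along column 2 (it has 3 zeros):
  + (-2) · M_22   where M_22 = det([-3 2 5; 0 3 2; 2 3 2]) = -22
det = (+1)·(-2)·(-22) = 44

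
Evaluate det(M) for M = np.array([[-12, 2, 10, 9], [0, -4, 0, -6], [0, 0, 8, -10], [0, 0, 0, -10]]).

M is upper triangular, so det(M) is the product of the diagonal entries:
det = (-12) · (-4) · (8) · (-10) = -3840

det(M) = -3840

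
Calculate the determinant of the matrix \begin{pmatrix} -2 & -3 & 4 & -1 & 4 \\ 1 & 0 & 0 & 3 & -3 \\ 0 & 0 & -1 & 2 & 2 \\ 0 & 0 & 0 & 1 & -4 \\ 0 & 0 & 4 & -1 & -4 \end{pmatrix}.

The matrix is block upper-triangular with a 2×2 block and a 3×3 block on the diagonal, so its determinant equals the product of the determinants of the diagonal blocks.
det of the 2×2 block = 3
det of the 3×3 block = -32
det = (3)·(-32) = -96

The determinant is -96.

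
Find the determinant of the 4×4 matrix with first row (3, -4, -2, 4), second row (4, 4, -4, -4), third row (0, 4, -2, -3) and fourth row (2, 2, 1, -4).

The determinant is -4.

Expand along row 3 (it has 1 zero):
  − (4) · M_32   where M_32 = det([3 -2 4; 4 -4 -4; 2 1 -4]) = 92
  + (-2) · M_33   where M_33 = det([3 -4 4; 4 4 -4; 2 2 -4]) = -56
  − (-3) · M_34   where M_34 = det([3 -4 -2; 4 4 -4; 2 2 1]) = 84
det = (-1)·(4)·(92) + (+1)·(-2)·(-56) + (-1)·(-3)·(84) = -4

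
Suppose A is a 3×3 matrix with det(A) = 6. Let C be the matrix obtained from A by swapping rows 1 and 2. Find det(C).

Swapping two rows multiplies the determinant by −1.
det(C) = (-1)·(6) = -6

|C| = -6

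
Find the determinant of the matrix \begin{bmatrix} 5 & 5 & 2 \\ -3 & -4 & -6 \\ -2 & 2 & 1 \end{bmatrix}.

87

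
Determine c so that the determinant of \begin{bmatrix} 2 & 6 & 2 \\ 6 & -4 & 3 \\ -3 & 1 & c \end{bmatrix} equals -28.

Expanding along the row containing c, det(B) is linear in c: det(B) = (-44)·c + (-72).
Set (-44)·c + (-72) = -28  ⇒  (-44)·c = 44  ⇒  c = -1.

c = -1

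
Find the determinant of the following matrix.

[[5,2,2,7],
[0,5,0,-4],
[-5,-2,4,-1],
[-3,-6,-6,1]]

924

Expand along row 2 (it has 2 zeros):
  + (5) · M_22   where M_22 = det([5 2 7; -5 4 -1; -3 -6 1]) = 300
  + (-4) · M_24   where M_24 = det([5 2 2; -5 -2 4; -3 -6 -6]) = 144
det = (+1)·(5)·(300) + (+1)·(-4)·(144) = 924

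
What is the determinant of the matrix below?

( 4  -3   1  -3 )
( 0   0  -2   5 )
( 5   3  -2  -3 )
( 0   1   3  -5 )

Expand along row 2 (it has 2 zeros):
  − (-2) · M_23   where M_23 = det([4 -3 -3; 5 3 -3; 0 1 -5]) = -138
  + (5) · M_24   where M_24 = det([4 -3 1; 5 3 -2; 0 1 3]) = 94
det = (-1)·(-2)·(-138) + (+1)·(5)·(94) = 194

194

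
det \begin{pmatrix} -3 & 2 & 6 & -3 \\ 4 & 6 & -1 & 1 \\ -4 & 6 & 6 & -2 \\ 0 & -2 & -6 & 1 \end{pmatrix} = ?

-322

Expand along row 4 (it has 1 zero):
  + (-2) · M_42   where M_42 = det([-3 6 -3; 4 -1 1; -4 6 -2]) = -24
  − (-6) · M_43   where M_43 = det([-3 2 -3; 4 6 1; -4 6 -2]) = -82
  + (1) · M_44   where M_44 = det([-3 2 6; 4 6 -1; -4 6 6]) = 122
det = (+1)·(-2)·(-24) + (-1)·(-6)·(-82) + (+1)·(1)·(122) = -322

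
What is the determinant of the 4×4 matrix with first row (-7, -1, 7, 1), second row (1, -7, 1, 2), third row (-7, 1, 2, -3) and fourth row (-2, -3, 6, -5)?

The determinant is 1905.

Expand along row 1:
  + (-7) · M_11   where M_11 = det([-7 1 2; 1 2 -3; -3 6 -5]) = -18
  − (-1) · M_12   where M_12 = det([1 1 2; -7 2 -3; -2 6 -5]) = -97
  + (7) · M_13   where M_13 = det([1 -7 2; -7 1 -3; -2 -3 -5]) = 235
  − (1) · M_14   where M_14 = det([1 -7 1; -7 1 2; -2 -3 6]) = -231
det = (+1)·(-7)·(-18) + (-1)·(-1)·(-97) + (+1)·(7)·(235) + (-1)·(1)·(-231) = 1905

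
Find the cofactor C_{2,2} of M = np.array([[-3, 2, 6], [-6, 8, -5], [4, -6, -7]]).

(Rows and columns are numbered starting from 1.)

Delete row 2 and column 2; the remaining 2×2 submatrix is [-3 6; 4 -7].
Its determinant is (-3)·(-7) − 6·4 = -3.
The cofactor carries sign (−1)^(2+2) = +1, so C_{2,2} = +(-3) = -3.

The cofactor is -3.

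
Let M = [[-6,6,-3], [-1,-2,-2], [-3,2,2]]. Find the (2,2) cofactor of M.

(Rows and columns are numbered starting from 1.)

Delete row 2 and column 2; the remaining 2×2 submatrix is [-6 -3; -3 2].
Its determinant is (-6)·2 − (-3)·(-3) = -21.
The cofactor carries sign (−1)^(2+2) = +1, so C_{2,2} = +(-21) = -21.

-21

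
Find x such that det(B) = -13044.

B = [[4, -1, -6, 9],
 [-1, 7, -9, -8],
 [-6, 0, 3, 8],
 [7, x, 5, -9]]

8

Expanding along the row containing x, det(B) is linear in x: det(B) = (-1041)·x + (-4716).
Set (-1041)·x + (-4716) = -13044  ⇒  (-1041)·x = -8328  ⇒  x = 8.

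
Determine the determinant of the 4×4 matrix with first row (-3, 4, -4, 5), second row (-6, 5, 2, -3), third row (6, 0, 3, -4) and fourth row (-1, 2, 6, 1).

Expand along row 3 (it has 1 zero):
  + (6) · M_31   where M_31 = det([4 -4 5; 5 2 -3; 2 6 1]) = 254
  + (3) · M_33   where M_33 = det([-3 4 5; -6 5 -3; -1 2 1]) = -32
  − (-4) · M_34   where M_34 = det([-3 4 -4; -6 5 2; -1 2 6]) = 86
det = (+1)·(6)·(254) + (+1)·(3)·(-32) + (-1)·(-4)·(86) = 1772

The determinant is 1772.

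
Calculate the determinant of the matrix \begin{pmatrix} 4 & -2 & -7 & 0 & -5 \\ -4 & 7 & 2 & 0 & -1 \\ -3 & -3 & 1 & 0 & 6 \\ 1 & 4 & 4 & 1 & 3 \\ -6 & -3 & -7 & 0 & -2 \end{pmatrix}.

1442

Expand along column 4 (it has 4 zeros):
  + (1) · M_44   where M_44 = det([4 -2 -7 -5; -4 7 2 -1; -3 -3 1 6; -6 -3 -7 -2]) = 1442
det = (+1)·(1)·(1442) = 1442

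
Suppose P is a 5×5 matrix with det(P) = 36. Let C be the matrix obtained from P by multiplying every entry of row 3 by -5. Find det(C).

Scaling one row by -5 multiplies the determinant by -5.
det(C) = (-5)·(36) = -180

|C| = -180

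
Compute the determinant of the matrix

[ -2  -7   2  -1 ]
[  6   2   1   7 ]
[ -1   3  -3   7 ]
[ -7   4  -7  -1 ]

Expand along row 1:
  + (-2) · M_11   where M_11 = det([2 1 7; 3 -3 7; 4 -7 -1]) = 72
  − (-7) · M_12   where M_12 = det([6 1 7; -1 -3 7; -7 -7 -1]) = 164
  + (2) · M_13   where M_13 = det([6 2 7; -1 3 7; -7 4 -1]) = -167
  − (-1) · M_14   where M_14 = det([6 2 1; -1 3 -3; -7 4 -7]) = -9
det = (+1)·(-2)·(72) + (-1)·(-7)·(164) + (+1)·(2)·(-167) + (-1)·(-1)·(-9) = 661

661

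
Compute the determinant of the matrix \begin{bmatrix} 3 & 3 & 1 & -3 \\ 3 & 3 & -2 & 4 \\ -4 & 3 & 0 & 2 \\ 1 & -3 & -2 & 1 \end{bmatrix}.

The determinant is -177.

Expand along row 3 (it has 1 zero):
  + (-4) · M_31   where M_31 = det([3 1 -3; 3 -2 4; -3 -2 1]) = 39
  − (3) · M_32   where M_32 = det([3 1 -3; 3 -2 4; 1 -2 1]) = 31
  − (2) · M_34   where M_34 = det([3 3 1; 3 3 -2; 1 -3 -2]) = -36
det = (+1)·(-4)·(39) + (-1)·(3)·(31) + (-1)·(2)·(-36) = -177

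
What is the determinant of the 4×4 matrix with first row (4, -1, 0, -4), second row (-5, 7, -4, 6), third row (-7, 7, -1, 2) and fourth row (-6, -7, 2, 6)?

Expand along row 1 (it has 1 zero):
  + (4) · M_11   where M_11 = det([7 -4 6; 7 -1 2; -7 2 6]) = 196
  − (-1) · M_12   where M_12 = det([-5 -4 6; -7 -1 2; -6 2 6]) = -190
  − (-4) · M_14   where M_14 = det([-5 7 -4; -7 7 -1; -6 -7 2]) = -259
det = (+1)·(4)·(196) + (-1)·(-1)·(-190) + (-1)·(-4)·(-259) = -442

The determinant is -442.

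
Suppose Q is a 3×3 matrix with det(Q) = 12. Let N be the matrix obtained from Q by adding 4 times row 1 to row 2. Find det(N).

Adding a multiple of one row to another leaves the determinant unchanged.
det(N) = (1)·(12) = 12

12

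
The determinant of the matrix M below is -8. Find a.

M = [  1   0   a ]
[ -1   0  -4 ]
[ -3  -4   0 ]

a = 2

Expanding along the row containing a, det(M) is linear in a: det(M) = (4)·a + (-16).
Set (4)·a + (-16) = -8  ⇒  (4)·a = 8  ⇒  a = 2.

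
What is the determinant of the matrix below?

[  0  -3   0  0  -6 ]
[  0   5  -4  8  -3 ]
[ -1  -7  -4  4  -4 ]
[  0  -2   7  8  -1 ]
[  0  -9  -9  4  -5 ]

Expand along column 1 (it has 4 zeros):
  + (-1) · M_31   where M_31 = det([-3 0 0 -6; 5 -4 8 -3; -2 7 8 -1; -9 -9 4 -5]) = 7836
det = (+1)·(-1)·(7836) = -7836

-7836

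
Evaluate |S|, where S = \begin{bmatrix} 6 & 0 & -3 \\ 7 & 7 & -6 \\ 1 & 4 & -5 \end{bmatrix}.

Expand along row 1:
  + 6 · |7 -6; 4 -5| = 6·(-35 − (-24)) = -66
  + (-3) · |7 7; 1 4| = (-3)·(28 − 7) = -63
Sum: (-66) + (-63) = -129

-129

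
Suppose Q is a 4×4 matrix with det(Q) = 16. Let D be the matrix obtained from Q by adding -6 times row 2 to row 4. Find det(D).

The determinant is 16.

Adding a multiple of one row to another leaves the determinant unchanged.
det(D) = (1)·(16) = 16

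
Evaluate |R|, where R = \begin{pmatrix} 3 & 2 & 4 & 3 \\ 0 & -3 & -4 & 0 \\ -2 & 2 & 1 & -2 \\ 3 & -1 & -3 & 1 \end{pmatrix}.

-14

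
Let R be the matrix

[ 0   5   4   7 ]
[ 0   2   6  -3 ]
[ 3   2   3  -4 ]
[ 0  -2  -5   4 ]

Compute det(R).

The determinant is 153.

Expand along column 1 (it has 3 zeros):
  + (3) · M_31   where M_31 = det([5 4 7; 2 6 -3; -2 -5 4]) = 51
det = (+1)·(3)·(51) = 153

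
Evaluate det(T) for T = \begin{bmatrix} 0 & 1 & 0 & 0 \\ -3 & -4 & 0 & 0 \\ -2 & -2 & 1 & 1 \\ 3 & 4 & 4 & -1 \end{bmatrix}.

|T| = -15

T is block lower-triangular with a 2×2 block and a 2×2 block on the diagonal, so its determinant equals the product of the determinants of the diagonal blocks.
det of the 2×2 block = 3
det of the 2×2 block = -5
det = (3)·(-5) = -15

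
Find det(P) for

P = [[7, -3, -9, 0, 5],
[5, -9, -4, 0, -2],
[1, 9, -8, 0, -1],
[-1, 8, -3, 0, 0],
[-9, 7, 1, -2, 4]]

Expand along column 4 (it has 4 zeros):
  − (-2) · M_54   where M_54 = det([7 -3 -9 5; 5 -9 -4 -2; 1 9 -8 -1; -1 8 -3 0]) = -159
det = (-1)·(-2)·(-159) = -318

|P| = -318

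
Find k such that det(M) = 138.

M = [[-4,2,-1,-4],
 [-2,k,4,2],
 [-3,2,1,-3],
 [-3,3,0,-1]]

-5

Expanding along the column containing k, det(M) is linear in k: det(M) = (-14)·k + (68).
Set (-14)·k + (68) = 138  ⇒  (-14)·k = 70  ⇒  k = -5.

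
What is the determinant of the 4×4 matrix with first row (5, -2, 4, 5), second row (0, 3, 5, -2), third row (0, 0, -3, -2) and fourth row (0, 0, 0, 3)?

The matrix is upper triangular, so the determinant is the product of the diagonal entries:
det = (5) · (3) · (-3) · (3) = -135

-135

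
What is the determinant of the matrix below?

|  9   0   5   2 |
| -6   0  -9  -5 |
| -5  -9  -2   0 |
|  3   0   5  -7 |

Expand along column 2 (it has 3 zeros):
  − (-9) · M_32   where M_32 = det([9 5 2; -6 -9 -5; 3 5 -7]) = 501
det = (-1)·(-9)·(501) = 4509

The determinant is 4509.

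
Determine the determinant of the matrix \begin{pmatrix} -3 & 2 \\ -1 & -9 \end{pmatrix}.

det = (-3)·(-9) − 2·(-1) = 27 − (-2) = 29

29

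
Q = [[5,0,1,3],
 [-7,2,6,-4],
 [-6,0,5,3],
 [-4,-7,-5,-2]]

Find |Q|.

Expand along column 2 (it has 2 zeros):
  + (2) · M_22   where M_22 = det([5 1 3; -6 5 3; -4 -5 -2]) = 151
  + (-7) · M_42   where M_42 = det([5 1 3; -7 6 -4; -6 5 3]) = 238
det = (+1)·(2)·(151) + (+1)·(-7)·(238) = -1364

|Q| = -1364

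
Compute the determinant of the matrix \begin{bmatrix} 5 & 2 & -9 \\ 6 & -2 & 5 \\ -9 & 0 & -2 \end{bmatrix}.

Expand along column 2:
  − 2 · |6 5; -9 -2| = −2·(-12 − (-45)) = -66
  + (-2) · |5 -9; -9 -2| = (-2)·(-10 − 81) = 182
Sum: (-66) + (182) = 116

116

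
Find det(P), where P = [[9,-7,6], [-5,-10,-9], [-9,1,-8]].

The determinant is -56.

Expand along column 1:
  + 9 · |-10 -9; 1 -8| = 9·(80 − (-9)) = 801
  − (-5) · |-7 6; 1 -8| = −(-5)·(56 − 6) = 250
  + (-9) · |-7 6; -10 -9| = (-9)·(63 − (-60)) = -1107
Sum: (801) + (250) + (-1107) = -56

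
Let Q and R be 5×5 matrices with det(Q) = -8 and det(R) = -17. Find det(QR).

det(QR) = 136

det(QR) = det(Q)·det(R) = (-8)·(-17) = 136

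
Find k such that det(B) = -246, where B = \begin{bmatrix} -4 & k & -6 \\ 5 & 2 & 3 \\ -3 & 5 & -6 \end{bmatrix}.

-8

Expanding along the column containing k, det(B) is linear in k: det(B) = (21)·k + (-78).
Set (21)·k + (-78) = -246  ⇒  (21)·k = -168  ⇒  k = -8.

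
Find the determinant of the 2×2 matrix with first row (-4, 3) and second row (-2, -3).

18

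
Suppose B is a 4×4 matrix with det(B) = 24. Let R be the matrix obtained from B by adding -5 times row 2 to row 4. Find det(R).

Adding a multiple of one row to another leaves the determinant unchanged.
det(R) = (1)·(24) = 24

The determinant is 24.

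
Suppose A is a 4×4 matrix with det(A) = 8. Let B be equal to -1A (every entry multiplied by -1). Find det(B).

|B| = 8

For a 4×4 matrix, det(-1A) = (-1)^4·det(A) = 1·det(A).
det(B) = (1)·(8) = 8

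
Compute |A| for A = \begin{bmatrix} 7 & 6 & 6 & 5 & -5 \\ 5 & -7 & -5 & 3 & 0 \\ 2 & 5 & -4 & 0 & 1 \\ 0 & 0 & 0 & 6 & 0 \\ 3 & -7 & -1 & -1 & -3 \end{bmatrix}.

det(A) = -8430

Expand along row 4 (it has 4 zeros):
  + (6) · M_44   where M_44 = det([7 6 6 -5; 5 -7 -5 0; 2 5 -4 1; 3 -7 -1 -3]) = -1405
det = (+1)·(6)·(-1405) = -8430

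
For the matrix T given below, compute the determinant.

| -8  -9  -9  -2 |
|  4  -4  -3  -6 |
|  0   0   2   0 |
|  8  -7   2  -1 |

Expand along row 3 (it has 3 zeros):
  + (2) · M_33   where M_33 = det([-8 -9 -2; 4 -4 -6; 8 -7 -1]) = 692
det = (+1)·(2)·(692) = 1384

The determinant is 1384.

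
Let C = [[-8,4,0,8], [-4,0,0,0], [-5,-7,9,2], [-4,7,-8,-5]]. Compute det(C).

Expand along row 2 (it has 3 zeros):
  − (-4) · M_21   where M_21 = det([4 0 8; -7 9 2; 7 -8 -5]) = -172
det = (-1)·(-4)·(-172) = -688

-688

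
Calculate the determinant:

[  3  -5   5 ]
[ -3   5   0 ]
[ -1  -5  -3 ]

100

Expand along column 3:
  + 5 · |-3 5; -1 -5| = 5·(15 − (-5)) = 100
  + (-3) · |3 -5; -3 5| = (-3)·(15 − 15) = 0
Sum: (100) + (0) = 100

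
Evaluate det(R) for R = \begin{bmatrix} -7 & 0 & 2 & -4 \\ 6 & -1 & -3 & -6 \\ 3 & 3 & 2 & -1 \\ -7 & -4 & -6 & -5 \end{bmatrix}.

-877

Expand along row 1 (it has 1 zero):
  + (-7) · M_11   where M_11 = det([-1 -3 -6; 3 2 -1; -4 -6 -5]) = 19
  + (2) · M_13   where M_13 = det([6 -1 -6; 3 3 -1; -7 -4 -5]) = -190
  − (-4) · M_14   where M_14 = det([6 -1 -3; 3 3 2; -7 -4 -6]) = -91
det = (+1)·(-7)·(19) + (+1)·(2)·(-190) + (-1)·(-4)·(-91) = -877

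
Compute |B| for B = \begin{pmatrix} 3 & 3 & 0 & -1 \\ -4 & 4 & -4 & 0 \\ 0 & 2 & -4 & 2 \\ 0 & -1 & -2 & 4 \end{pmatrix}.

Expand along column 1 (it has 2 zeros):
  + (3) · M_11   where M_11 = det([4 -4 0; 2 -4 2; -1 -2 4]) = -8
  − (-4) · M_21   where M_21 = det([3 0 -1; 2 -4 2; -1 -2 4]) = -28
det = (+1)·(3)·(-8) + (-1)·(-4)·(-28) = -136

-136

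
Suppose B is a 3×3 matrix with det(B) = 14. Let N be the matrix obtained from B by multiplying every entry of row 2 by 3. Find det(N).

Scaling one row by 3 multiplies the determinant by 3.
det(N) = (3)·(14) = 42

The determinant is 42.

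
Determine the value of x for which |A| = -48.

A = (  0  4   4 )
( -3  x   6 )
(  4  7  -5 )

Expanding along the row containing x, det(A) is linear in x: det(A) = (-16)·x + (-48).
Set (-16)·x + (-48) = -48  ⇒  (-16)·x = 0  ⇒  x = 0.

x = 0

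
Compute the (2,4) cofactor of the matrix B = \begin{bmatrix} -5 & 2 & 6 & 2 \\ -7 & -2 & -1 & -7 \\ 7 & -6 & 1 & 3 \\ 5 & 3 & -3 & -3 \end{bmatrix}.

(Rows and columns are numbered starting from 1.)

Delete row 2 and column 4; the remaining 3×3 submatrix is [-5 2 6; 7 -6 1; 5 3 -3].
Its determinant is 283.
The cofactor carries sign (−1)^(2+4) = +1, so C_{2,4} = +(283) = 283.

The cofactor is 283.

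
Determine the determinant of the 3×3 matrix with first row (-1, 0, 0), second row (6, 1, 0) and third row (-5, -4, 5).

-5

The matrix is lower triangular, so the determinant is the product of the diagonal entries:
det = (-1) · (1) · (5) = -5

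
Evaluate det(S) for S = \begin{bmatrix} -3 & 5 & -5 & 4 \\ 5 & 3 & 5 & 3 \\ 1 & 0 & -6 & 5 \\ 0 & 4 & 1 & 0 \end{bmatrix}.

Expand along row 4 (it has 2 zeros):
  + (4) · M_42   where M_42 = det([-3 -5 4; 5 5 3; 1 -6 5]) = -159
  − (1) · M_43   where M_43 = det([-3 5 4; 5 3 3; 1 0 5]) = -167
det = (+1)·(4)·(-159) + (-1)·(1)·(-167) = -469

-469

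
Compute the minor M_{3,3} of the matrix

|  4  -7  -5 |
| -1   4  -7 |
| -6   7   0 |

Delete row 3 and column 3; the remaining 2×2 submatrix is [4 -7; -1 4].
Its determinant is 4·4 − (-7)·(-1) = 9.

9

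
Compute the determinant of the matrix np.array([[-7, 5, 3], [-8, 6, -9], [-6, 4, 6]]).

18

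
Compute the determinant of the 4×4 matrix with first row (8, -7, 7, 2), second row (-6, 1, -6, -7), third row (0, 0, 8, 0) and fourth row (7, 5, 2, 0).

Expand along row 3 (it has 3 zeros):
  + (8) · M_33   where M_33 = det([8 -7 2; -6 1 -7; 7 5 0]) = 549
det = (+1)·(8)·(549) = 4392

4392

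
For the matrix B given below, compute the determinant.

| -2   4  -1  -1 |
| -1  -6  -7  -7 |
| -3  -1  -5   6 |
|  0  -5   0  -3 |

|B| = -820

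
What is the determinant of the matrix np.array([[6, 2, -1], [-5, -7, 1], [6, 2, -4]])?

96

Expand along column 1:
  + 6 · |-7 1; 2 -4| = 6·(28 − 2) = 156
  − (-5) · |2 -1; 2 -4| = −(-5)·(-8 − (-2)) = -30
  + 6 · |2 -1; -7 1| = 6·(2 − 7) = -30
Sum: (156) + (-30) + (-30) = 96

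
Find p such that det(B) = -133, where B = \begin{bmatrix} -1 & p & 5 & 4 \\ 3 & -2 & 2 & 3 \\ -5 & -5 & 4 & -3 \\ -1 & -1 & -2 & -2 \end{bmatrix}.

2

Expanding along the row containing p, det(B) is linear in p: det(B) = (14)·p + (-161).
Set (14)·p + (-161) = -133  ⇒  (14)·p = 28  ⇒  p = 2.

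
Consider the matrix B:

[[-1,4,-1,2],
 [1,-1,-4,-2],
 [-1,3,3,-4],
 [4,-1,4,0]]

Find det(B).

Expand along row 4 (it has 1 zero):
  − (4) · M_41   where M_41 = det([4 -1 2; -1 -4 -2; 3 3 -4]) = 116
  + (-1) · M_42   where M_42 = det([-1 -1 2; 1 -4 -2; -1 3 -4]) = -30
  − (4) · M_43   where M_43 = det([-1 4 2; 1 -1 -2; -1 3 -4]) = 18
det = (-1)·(4)·(116) + (+1)·(-1)·(-30) + (-1)·(4)·(18) = -506

-506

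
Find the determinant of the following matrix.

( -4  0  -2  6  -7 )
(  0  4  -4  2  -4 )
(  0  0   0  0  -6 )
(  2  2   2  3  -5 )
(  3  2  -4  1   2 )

The determinant is 2976.

Expand along row 3 (it has 4 zeros):
  + (-6) · M_35   where M_35 = det([-4 0 -2 6; 0 4 -4 2; 2 2 2 3; 3 2 -4 1]) = -496
det = (+1)·(-6)·(-496) = 2976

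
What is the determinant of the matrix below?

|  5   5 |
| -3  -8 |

-25

det = 5·(-8) − 5·(-3) = -40 − (-15) = -25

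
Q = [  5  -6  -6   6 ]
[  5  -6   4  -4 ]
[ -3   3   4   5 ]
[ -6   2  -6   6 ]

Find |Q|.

det(Q) = -2340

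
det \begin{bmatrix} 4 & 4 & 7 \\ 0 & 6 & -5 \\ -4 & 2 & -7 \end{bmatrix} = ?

120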